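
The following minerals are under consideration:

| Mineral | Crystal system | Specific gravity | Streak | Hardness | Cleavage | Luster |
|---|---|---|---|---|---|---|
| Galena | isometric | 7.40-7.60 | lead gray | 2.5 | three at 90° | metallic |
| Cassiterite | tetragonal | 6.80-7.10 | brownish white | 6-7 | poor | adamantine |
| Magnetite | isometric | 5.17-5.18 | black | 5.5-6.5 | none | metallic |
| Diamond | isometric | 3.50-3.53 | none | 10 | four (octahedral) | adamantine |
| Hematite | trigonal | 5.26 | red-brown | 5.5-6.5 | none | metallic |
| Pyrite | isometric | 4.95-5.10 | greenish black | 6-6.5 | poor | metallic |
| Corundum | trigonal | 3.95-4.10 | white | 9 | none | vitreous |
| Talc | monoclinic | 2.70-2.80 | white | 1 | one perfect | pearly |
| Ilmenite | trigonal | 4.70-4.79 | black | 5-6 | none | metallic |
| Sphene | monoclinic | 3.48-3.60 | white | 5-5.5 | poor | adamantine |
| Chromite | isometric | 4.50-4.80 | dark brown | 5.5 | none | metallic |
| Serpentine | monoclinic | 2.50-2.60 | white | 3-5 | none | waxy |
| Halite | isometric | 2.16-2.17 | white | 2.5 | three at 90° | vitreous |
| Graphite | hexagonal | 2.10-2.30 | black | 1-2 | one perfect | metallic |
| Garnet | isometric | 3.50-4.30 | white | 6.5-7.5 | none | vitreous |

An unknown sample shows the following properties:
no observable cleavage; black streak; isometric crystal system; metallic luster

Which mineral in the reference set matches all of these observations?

Magnetite

No observable cleavage: Magnetite, Hematite, Corundum, Ilmenite, Chromite, Serpentine, Garnet remain.
Black streak: narrows the field to Magnetite, Ilmenite.
Isometric crystal system excludes Ilmenite.
Metallic luster: consistent with all remaining minerals.
The only mineral consistent with every observation is Magnetite.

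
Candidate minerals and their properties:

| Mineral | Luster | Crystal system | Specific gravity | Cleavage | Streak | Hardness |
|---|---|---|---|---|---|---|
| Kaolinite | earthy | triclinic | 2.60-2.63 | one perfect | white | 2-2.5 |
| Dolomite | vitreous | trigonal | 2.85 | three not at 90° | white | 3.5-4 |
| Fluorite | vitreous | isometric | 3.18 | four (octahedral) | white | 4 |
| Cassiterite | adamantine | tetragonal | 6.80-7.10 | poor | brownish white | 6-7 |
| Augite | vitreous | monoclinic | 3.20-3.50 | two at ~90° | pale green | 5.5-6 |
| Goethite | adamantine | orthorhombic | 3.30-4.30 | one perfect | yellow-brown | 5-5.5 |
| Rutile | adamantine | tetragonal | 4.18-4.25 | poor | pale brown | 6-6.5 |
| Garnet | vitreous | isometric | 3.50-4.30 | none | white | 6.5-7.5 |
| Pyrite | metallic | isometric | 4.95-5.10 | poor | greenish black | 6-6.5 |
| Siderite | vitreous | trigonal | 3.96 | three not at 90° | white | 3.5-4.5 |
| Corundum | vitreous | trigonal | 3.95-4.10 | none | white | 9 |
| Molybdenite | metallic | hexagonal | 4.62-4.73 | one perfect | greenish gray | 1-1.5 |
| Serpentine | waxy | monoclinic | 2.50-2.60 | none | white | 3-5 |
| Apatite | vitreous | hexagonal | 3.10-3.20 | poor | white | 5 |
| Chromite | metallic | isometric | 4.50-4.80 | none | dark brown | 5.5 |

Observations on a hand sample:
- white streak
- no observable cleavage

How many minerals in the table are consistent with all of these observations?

White streak — narrows the field to Kaolinite, Dolomite, Fluorite, Garnet, Siderite, Corundum, Serpentine, Apatite.
No observable cleavage — narrows the field to Garnet, Corundum, Serpentine.
Remaining candidates: Corundum, Garnet, Serpentine.
That is 3 minerals.

3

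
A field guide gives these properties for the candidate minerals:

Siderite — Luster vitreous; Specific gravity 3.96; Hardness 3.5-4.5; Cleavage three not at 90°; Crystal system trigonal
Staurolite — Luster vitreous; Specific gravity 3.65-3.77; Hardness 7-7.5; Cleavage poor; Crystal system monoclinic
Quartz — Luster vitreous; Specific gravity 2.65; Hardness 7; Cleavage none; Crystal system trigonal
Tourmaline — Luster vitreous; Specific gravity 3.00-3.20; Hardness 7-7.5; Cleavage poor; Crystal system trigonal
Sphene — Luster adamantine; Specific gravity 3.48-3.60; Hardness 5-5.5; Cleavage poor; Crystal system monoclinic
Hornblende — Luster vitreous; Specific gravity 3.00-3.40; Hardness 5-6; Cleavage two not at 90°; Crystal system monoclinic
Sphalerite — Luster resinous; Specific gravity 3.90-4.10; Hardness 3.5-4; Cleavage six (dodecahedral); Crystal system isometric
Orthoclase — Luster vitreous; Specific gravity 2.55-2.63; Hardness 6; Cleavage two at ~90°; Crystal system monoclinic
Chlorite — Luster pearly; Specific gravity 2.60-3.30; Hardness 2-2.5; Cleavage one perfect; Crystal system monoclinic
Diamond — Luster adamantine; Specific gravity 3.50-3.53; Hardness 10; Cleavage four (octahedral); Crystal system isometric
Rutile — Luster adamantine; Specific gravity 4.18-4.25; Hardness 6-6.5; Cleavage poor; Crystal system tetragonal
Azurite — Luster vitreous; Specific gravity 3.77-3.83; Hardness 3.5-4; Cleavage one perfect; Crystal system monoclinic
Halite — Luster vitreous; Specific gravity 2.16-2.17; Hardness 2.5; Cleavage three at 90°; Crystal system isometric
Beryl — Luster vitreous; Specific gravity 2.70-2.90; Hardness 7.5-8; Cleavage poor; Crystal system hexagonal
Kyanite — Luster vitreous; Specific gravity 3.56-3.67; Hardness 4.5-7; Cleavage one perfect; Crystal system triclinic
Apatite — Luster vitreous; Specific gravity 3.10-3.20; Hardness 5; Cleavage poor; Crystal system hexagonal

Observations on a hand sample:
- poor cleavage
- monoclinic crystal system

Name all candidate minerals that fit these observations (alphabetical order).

Poor cleavage — leaves Staurolite, Tourmaline, Sphene, Rutile, Beryl, Apatite.
Monoclinic crystal system — only Staurolite, Sphene remain.
The minerals that satisfy all observations are Sphene, Staurolite.

Sphene, Staurolite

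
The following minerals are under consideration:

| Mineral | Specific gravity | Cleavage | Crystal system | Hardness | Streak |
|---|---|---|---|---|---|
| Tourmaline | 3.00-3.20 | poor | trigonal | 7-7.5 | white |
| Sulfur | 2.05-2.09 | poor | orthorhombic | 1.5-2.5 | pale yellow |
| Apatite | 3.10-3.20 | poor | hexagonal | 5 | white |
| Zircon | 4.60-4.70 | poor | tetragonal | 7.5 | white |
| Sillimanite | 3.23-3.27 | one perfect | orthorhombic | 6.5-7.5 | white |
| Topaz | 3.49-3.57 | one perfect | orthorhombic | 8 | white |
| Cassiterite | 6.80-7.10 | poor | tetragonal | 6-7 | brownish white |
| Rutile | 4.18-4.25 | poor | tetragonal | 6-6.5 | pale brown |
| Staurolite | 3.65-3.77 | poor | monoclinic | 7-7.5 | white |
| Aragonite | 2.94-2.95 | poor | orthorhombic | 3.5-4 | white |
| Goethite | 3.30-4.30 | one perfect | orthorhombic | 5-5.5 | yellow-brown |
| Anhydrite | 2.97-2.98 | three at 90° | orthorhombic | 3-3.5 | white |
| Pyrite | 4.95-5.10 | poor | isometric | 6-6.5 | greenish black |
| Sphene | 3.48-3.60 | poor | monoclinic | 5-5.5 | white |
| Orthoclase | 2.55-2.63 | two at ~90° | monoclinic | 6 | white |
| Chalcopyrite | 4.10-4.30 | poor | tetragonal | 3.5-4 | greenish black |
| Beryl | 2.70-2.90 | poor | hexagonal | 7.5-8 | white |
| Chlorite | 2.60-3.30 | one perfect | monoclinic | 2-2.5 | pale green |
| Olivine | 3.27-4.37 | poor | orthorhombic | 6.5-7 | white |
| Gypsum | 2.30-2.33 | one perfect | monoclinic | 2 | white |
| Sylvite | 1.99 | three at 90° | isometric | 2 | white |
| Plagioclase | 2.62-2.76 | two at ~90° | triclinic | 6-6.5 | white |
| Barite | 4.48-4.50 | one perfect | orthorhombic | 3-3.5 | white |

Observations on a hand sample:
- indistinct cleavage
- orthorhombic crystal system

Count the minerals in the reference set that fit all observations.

3

Indistinct cleavage: leaves Tourmaline, Sulfur, Apatite, Zircon, Cassiterite, Rutile, Staurolite, Aragonite, Pyrite, Sphene, Chalcopyrite, Beryl, Olivine.
Orthorhombic crystal system: only Sulfur, Aragonite, Olivine remain.
Consistent with every observation: Aragonite, Olivine, Sulfur.
That is 3 minerals.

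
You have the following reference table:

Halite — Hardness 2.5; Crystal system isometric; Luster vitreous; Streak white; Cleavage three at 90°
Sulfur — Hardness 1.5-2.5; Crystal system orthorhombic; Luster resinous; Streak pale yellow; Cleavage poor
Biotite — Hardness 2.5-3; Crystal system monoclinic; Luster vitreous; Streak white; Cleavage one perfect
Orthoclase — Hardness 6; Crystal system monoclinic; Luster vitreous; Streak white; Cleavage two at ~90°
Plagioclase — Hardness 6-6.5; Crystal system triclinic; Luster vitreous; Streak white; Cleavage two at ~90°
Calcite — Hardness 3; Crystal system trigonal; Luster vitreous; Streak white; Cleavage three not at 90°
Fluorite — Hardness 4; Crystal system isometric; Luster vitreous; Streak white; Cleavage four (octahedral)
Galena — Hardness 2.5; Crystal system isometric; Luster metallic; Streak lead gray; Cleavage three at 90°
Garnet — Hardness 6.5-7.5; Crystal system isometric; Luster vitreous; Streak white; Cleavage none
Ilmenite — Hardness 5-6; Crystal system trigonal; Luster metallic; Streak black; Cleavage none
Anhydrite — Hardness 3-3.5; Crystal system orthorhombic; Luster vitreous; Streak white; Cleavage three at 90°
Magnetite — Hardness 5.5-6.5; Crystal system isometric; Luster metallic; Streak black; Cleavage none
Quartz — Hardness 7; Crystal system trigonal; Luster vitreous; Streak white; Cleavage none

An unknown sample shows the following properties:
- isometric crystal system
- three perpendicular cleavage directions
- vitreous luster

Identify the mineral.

Isometric crystal system: narrows the field to Halite, Fluorite, Galena, Garnet, Magnetite.
Three perpendicular cleavage directions: only Halite, Galena remain.
Vitreous luster rules out Galena.
Only Halite satisfies all observations.

Halite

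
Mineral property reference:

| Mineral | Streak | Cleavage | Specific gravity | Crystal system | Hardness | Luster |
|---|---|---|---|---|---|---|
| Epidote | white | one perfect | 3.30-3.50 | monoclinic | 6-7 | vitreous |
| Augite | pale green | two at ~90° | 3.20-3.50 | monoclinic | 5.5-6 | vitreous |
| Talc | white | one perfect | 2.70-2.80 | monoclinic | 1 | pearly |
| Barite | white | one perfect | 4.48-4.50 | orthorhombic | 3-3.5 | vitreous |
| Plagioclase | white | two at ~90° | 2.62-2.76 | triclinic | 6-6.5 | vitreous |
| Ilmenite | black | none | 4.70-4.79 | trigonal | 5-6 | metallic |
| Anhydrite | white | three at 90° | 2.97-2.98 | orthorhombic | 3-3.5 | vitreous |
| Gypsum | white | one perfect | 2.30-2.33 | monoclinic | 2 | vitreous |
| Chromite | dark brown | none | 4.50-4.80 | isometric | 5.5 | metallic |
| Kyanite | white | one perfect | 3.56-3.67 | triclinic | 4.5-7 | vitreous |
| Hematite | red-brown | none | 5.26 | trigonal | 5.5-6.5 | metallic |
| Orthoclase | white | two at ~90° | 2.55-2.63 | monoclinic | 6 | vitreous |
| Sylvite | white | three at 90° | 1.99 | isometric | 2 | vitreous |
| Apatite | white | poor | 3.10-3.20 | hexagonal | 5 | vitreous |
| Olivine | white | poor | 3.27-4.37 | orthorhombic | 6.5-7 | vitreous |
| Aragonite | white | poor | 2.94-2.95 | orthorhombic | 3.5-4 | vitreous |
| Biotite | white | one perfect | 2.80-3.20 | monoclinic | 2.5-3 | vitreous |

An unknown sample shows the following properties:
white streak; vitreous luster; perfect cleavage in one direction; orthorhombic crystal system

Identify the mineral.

White streak is inconsistent with Augite, Ilmenite, Chromite, Hematite.
Vitreous luster is inconsistent with Talc.
Perfect cleavage in one direction — narrows the field to Epidote, Barite, Gypsum, Kyanite, Biotite.
Orthorhombic crystal system — only Barite remains.
Barite is the sole remaining match.

Barite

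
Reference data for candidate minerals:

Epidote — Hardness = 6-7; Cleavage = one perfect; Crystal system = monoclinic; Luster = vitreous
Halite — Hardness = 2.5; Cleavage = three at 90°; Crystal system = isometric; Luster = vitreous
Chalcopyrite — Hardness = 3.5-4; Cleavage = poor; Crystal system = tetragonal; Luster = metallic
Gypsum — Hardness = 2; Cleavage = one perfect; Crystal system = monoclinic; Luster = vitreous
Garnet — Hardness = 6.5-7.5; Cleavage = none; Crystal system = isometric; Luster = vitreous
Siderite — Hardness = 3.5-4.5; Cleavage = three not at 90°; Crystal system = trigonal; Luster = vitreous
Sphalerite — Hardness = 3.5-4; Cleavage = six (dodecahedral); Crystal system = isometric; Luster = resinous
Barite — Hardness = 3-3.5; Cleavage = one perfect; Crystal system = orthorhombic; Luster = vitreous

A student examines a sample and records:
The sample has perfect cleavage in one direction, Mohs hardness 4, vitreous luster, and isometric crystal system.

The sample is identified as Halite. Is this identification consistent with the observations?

Perfect cleavage in one direction — Halite has cleavage three at 90°; which does not match.
Mohs hardness 4 — Halite has hardness 2.5; which does not match.
Vitreous luster — fits Halite (vitreous luster).
Isometric crystal system — fits Halite (isometric system).
2 of the observed properties are inconsistent with Halite.

No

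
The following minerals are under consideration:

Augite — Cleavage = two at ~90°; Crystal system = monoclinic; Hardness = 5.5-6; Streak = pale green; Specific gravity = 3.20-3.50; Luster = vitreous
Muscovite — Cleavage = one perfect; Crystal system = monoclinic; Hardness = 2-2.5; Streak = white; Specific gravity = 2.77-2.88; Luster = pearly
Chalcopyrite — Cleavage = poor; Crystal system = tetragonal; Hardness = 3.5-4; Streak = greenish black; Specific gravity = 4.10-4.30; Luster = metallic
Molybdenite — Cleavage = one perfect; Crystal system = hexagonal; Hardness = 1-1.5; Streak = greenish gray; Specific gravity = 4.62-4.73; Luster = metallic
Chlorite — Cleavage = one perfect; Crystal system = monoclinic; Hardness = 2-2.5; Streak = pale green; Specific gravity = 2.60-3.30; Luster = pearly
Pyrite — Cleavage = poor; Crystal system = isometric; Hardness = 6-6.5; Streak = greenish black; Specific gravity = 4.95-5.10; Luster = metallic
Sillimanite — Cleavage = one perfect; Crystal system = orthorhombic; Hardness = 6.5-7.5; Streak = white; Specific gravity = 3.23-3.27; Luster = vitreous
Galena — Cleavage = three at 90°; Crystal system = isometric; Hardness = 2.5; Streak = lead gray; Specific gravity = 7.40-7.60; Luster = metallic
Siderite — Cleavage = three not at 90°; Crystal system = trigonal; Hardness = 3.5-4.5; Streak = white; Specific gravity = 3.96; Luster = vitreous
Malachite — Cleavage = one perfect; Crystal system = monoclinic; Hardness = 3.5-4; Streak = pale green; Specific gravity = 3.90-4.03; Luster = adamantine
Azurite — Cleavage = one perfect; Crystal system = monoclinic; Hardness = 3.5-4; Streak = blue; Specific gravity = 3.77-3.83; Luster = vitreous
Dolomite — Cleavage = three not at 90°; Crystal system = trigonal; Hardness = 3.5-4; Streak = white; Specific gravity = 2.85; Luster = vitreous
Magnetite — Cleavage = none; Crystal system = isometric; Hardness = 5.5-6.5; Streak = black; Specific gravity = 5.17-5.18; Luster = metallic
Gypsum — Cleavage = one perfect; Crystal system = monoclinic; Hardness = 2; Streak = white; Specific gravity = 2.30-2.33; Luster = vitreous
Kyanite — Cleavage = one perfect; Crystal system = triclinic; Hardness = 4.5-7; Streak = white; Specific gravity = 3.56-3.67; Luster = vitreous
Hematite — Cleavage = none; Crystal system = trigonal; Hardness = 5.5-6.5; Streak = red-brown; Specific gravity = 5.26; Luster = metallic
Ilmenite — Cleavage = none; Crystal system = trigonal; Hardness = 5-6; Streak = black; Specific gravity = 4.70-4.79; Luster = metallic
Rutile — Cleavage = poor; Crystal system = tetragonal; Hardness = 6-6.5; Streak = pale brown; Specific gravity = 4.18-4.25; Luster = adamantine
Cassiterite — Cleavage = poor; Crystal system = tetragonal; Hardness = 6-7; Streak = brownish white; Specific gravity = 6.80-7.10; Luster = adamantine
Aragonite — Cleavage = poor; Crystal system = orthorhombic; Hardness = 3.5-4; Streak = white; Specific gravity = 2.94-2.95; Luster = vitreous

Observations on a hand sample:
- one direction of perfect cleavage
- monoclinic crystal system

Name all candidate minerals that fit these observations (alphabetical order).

One direction of perfect cleavage — leaves Muscovite, Molybdenite, Chlorite, Sillimanite, Malachite, Azurite, Gypsum, Kyanite.
Monoclinic crystal system is inconsistent with Molybdenite, Sillimanite, Kyanite.
Consistent with every observation: Azurite, Chlorite, Gypsum, Malachite, Muscovite.

Azurite, Chlorite, Gypsum, Malachite, Muscovite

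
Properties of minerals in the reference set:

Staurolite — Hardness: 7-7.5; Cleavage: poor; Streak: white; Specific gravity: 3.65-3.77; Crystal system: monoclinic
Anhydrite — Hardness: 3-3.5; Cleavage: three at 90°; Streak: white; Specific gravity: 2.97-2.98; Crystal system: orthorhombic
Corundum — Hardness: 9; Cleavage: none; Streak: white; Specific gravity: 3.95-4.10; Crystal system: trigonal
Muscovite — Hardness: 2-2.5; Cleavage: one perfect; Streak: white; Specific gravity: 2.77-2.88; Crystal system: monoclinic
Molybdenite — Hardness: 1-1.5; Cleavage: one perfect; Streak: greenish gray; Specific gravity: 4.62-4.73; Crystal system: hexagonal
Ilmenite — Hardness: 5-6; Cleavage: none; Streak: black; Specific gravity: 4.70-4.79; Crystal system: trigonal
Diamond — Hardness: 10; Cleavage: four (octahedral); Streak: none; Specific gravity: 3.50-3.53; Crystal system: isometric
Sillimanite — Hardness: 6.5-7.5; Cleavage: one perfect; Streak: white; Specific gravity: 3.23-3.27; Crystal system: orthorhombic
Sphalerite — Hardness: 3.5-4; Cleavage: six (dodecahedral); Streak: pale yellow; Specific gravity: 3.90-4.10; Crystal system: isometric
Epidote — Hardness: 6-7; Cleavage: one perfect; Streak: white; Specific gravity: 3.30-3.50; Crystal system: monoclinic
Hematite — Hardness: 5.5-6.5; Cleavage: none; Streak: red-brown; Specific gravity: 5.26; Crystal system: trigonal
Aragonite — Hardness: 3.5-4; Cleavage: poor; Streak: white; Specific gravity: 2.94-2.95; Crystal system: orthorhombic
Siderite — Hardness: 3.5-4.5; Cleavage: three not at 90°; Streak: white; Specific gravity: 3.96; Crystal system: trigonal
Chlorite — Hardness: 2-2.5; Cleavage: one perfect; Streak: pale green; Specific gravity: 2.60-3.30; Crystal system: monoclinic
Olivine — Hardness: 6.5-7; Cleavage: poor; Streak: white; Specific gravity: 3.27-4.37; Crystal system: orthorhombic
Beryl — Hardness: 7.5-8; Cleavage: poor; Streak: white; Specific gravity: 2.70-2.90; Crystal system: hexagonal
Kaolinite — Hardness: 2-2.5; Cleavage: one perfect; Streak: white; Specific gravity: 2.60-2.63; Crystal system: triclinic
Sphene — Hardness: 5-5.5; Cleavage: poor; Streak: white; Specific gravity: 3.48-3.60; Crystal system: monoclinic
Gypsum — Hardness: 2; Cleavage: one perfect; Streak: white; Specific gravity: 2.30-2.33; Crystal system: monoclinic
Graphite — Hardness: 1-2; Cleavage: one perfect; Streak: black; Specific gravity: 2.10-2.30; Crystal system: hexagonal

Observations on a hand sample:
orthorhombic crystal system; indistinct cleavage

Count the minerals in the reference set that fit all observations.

Orthorhombic crystal system: only Anhydrite, Sillimanite, Aragonite, Olivine remain.
Indistinct cleavage excludes Anhydrite, Sillimanite.
Remaining candidates: Aragonite, Olivine.
That is 2 minerals.

2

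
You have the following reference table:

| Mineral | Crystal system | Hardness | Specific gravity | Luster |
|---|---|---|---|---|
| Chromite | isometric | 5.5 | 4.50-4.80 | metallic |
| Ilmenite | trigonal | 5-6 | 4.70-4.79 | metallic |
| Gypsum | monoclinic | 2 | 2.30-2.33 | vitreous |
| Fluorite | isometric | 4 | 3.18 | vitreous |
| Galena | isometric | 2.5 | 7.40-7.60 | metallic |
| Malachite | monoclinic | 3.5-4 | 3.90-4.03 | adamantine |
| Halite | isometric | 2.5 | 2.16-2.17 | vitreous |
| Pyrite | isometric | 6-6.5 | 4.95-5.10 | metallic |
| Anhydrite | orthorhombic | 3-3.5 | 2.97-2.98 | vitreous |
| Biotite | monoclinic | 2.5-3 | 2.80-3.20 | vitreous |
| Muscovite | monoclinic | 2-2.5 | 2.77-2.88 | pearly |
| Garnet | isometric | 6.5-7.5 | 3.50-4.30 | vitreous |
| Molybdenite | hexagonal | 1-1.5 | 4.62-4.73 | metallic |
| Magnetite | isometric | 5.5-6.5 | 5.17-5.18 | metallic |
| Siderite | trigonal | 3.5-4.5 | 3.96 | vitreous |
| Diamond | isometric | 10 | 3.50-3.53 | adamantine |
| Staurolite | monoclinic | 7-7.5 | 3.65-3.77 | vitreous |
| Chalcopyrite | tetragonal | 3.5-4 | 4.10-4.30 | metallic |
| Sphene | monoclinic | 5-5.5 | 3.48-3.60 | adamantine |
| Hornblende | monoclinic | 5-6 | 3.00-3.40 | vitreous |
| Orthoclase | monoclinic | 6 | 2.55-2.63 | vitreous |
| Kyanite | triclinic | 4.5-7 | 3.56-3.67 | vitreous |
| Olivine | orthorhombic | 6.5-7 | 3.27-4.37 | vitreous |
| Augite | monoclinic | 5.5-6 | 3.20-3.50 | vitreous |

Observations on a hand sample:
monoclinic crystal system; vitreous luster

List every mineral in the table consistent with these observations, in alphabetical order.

Monoclinic crystal system: only Gypsum, Malachite, Biotite, Muscovite, Staurolite, Sphene, Hornblende, Orthoclase, Augite remain.
Vitreous luster is inconsistent with Malachite, Muscovite, Sphene.
Remaining candidates: Augite, Biotite, Gypsum, Hornblende, Orthoclase, Staurolite.

Augite, Biotite, Gypsum, Hornblende, Orthoclase, Staurolite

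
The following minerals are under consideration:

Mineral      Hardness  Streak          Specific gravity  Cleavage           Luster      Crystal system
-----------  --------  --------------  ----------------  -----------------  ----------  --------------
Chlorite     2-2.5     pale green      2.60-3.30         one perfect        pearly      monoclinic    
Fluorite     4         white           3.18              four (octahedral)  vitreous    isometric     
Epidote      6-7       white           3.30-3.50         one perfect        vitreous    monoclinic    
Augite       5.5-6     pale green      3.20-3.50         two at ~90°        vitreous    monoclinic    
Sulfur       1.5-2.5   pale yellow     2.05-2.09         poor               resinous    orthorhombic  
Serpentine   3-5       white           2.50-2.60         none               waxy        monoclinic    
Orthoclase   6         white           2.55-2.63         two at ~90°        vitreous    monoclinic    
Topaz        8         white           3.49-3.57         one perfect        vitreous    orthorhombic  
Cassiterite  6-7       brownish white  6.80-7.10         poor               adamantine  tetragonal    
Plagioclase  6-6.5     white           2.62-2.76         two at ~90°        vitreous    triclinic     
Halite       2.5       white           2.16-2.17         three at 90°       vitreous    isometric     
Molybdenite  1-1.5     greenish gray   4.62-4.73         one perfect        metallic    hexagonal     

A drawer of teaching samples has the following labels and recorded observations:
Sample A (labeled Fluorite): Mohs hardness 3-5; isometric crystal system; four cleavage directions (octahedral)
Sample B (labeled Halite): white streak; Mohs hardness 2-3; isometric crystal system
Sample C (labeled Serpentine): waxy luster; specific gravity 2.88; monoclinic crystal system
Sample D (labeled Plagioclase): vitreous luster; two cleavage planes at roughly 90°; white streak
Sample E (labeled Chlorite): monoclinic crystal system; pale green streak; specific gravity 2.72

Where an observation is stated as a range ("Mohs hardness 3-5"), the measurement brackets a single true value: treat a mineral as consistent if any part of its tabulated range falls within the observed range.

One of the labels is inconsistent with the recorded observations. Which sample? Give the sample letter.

C

Sample A: every observation is compatible with the reference values for Fluorite.
Sample B: every observation is compatible with the reference values for Halite.
Sample C: specific gravity 2.88 is outside the reference for Serpentine (SG 2.50-2.60) — mislabeled.
Sample D: every observation is compatible with the reference values for Plagioclase.
Sample E: every observation is compatible with the reference values for Chlorite.
The mislabeled specimen is C.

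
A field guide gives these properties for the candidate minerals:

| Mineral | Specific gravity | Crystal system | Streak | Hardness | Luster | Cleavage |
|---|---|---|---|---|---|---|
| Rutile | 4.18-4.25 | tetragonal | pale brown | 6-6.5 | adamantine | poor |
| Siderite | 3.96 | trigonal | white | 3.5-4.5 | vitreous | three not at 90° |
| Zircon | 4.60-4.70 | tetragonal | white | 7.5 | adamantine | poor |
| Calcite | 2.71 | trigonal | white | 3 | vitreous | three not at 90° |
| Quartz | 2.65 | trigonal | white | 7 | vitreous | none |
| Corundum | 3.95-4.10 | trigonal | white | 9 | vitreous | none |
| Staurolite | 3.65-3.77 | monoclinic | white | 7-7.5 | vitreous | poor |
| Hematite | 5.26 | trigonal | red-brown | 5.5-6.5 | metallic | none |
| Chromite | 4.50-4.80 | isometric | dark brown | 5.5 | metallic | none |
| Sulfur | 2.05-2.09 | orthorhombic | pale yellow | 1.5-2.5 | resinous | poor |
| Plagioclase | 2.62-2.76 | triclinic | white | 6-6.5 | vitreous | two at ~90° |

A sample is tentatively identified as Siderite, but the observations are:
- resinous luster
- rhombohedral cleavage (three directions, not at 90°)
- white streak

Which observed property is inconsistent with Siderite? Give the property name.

luster

Resinous luster: Siderite has vitreous luster — does not match.
Rhombohedral cleavage (three directions, not at 90°): Siderite has cleavage three not at 90° — matches.
White streak: Siderite has white streak — matches.
The luster is the one property that does not fit.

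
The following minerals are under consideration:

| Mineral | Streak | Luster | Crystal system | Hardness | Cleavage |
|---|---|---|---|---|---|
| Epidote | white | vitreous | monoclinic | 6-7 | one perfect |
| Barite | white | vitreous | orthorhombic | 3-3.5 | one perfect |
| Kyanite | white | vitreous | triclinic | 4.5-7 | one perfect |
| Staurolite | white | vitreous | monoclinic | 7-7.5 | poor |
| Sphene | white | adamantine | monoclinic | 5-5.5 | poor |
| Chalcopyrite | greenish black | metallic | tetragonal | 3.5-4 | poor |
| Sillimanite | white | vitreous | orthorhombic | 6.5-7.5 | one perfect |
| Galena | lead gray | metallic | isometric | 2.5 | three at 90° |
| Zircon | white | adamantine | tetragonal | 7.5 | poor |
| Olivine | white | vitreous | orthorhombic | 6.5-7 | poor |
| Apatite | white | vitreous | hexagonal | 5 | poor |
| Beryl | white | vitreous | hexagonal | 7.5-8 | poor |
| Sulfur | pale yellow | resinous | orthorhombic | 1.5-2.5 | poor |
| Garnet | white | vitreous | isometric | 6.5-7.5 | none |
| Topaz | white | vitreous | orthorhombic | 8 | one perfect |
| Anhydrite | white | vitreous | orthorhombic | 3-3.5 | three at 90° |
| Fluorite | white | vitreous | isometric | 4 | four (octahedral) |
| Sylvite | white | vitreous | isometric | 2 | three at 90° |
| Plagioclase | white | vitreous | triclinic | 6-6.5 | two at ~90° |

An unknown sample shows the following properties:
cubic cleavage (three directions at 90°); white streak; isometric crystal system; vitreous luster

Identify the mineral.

Sylvite

Cubic cleavage (three directions at 90°) — only Galena, Anhydrite, Sylvite remain.
White streak is inconsistent with Galena.
Isometric crystal system excludes Anhydrite.
Vitreous luster — no further eliminations.
Sylvite is the sole remaining match.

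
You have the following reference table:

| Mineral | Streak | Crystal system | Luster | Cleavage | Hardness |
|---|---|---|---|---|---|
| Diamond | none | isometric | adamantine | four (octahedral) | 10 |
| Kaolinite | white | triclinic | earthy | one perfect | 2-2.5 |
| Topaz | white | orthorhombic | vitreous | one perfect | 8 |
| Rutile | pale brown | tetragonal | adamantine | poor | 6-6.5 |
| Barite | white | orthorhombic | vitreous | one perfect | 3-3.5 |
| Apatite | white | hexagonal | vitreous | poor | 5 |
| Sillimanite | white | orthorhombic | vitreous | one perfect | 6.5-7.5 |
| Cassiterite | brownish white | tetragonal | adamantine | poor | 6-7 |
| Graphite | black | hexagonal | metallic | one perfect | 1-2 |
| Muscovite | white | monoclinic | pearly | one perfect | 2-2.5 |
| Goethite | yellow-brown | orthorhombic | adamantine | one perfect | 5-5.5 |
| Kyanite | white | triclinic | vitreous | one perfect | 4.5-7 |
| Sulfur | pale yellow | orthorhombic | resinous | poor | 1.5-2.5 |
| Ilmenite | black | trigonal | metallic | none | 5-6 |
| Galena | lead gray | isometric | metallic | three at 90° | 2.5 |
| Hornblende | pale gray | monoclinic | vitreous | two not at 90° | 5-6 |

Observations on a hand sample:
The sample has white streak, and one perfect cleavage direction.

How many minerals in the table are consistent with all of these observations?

6

White streak: leaves Kaolinite, Topaz, Barite, Apatite, Sillimanite, Muscovite, Kyanite.
One perfect cleavage direction is inconsistent with Apatite.
Consistent with every observation: Barite, Kaolinite, Kyanite, Muscovite, Sillimanite, Topaz.
That is 6 minerals.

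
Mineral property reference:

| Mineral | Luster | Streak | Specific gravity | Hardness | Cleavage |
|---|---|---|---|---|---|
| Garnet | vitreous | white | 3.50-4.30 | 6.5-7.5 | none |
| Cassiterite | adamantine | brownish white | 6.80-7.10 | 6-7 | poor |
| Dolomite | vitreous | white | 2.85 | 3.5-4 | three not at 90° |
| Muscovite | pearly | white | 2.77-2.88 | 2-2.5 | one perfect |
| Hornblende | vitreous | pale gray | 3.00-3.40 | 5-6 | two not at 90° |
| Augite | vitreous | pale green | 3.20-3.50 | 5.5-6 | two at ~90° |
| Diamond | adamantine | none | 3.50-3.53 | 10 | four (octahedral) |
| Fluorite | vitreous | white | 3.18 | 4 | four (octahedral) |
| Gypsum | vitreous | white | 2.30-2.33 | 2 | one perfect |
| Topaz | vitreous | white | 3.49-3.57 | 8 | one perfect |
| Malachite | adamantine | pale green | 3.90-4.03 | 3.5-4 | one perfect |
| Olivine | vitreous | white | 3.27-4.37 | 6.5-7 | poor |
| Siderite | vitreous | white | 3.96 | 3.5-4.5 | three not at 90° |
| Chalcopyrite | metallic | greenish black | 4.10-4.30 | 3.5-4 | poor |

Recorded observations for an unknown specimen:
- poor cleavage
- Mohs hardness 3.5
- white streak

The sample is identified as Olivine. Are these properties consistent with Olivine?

No

Poor cleavage — matches Olivine (cleavage poor).
Mohs hardness 3.5 — Olivine has hardness 6.5-7; a mismatch.
White streak — matches Olivine (white streak).
The hardness observation rules out Olivine.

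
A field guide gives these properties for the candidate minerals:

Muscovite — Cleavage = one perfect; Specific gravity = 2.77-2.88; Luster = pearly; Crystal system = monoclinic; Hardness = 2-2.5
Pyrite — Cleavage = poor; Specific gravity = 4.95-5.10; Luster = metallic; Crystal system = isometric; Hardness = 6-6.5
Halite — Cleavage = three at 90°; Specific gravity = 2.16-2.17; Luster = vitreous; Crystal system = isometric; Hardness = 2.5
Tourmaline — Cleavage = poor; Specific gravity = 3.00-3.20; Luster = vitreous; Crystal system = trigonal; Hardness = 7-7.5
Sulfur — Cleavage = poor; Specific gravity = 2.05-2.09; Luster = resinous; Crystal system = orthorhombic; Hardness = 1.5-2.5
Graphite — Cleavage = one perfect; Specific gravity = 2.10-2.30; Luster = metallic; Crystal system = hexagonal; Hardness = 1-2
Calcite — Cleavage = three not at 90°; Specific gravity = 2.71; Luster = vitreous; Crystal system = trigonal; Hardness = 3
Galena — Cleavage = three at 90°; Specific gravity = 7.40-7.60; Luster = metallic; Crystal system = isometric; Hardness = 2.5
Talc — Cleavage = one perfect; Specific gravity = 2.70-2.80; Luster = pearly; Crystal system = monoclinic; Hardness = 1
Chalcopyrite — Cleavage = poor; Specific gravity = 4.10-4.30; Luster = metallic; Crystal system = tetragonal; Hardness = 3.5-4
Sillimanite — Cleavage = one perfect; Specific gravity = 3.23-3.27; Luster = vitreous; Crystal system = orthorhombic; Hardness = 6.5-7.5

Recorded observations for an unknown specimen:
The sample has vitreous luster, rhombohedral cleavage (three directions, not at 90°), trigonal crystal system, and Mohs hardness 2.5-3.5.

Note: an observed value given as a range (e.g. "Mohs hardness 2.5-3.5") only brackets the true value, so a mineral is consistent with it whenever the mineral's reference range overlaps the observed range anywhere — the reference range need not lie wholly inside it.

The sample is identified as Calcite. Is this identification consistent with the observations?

Vitreous luster — is consistent with Calcite (vitreous luster).
Rhombohedral cleavage (three directions, not at 90°) — is consistent with Calcite (cleavage three not at 90°).
Trigonal crystal system — is consistent with Calcite (trigonal system).
Mohs hardness 2.5-3.5 — is consistent with Calcite (hardness 3).
All observations are consistent with the tabulated values for Calcite.

Yes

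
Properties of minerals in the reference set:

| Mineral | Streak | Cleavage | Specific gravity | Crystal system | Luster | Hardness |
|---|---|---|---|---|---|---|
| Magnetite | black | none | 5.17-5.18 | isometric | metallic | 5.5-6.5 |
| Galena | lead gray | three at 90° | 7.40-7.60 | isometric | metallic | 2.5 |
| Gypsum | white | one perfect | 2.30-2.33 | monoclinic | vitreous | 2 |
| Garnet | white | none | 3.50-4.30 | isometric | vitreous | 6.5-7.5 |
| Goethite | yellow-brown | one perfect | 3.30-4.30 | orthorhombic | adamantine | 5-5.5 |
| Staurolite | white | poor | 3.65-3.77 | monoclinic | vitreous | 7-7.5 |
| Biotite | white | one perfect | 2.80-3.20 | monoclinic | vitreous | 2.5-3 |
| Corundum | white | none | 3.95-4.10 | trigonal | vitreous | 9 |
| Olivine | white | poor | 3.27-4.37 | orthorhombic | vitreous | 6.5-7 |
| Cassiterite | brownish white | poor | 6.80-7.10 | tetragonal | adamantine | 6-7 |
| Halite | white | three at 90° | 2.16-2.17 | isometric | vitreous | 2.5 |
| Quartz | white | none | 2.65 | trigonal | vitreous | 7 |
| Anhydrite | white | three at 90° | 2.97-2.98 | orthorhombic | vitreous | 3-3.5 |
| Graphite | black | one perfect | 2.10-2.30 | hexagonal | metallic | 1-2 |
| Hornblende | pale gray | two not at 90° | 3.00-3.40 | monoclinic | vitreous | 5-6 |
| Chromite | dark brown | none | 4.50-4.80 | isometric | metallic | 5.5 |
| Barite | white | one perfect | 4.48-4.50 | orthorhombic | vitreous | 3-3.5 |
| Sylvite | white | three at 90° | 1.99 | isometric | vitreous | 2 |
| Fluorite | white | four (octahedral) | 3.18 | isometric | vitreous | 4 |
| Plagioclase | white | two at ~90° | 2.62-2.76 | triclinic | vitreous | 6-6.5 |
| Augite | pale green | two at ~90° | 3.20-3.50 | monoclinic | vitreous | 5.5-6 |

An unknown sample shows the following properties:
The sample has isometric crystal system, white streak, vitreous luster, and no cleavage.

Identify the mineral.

Garnet

Isometric crystal system — Magnetite, Galena, Garnet, Halite, Chromite, Sylvite, Fluorite remain.
White streak is inconsistent with Magnetite, Galena, Chromite.
Vitreous luster — every remaining candidate is consistent.
No cleavage — only Garnet remains.
Only Garnet satisfies all observations.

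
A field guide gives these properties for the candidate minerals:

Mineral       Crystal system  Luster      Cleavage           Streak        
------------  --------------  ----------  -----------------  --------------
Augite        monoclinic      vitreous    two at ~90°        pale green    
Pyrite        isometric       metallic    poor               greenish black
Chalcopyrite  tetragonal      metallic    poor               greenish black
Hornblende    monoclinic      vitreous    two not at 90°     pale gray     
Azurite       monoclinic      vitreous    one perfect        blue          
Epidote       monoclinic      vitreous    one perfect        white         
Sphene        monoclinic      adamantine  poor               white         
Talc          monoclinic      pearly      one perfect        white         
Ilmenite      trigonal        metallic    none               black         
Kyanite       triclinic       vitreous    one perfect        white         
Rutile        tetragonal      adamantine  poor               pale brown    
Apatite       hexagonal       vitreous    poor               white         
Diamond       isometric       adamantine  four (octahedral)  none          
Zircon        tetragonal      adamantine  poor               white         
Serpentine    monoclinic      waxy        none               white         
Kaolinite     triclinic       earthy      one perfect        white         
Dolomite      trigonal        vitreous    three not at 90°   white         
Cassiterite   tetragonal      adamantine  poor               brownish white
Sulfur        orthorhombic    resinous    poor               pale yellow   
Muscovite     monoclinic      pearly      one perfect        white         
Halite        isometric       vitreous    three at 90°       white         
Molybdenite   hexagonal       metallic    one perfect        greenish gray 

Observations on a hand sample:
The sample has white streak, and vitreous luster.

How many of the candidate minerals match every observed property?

White streak — leaves Epidote, Sphene, Talc, Kyanite, Apatite, Zircon, Serpentine, Kaolinite, Dolomite, Muscovite, Halite.
Vitreous luster — leaves Epidote, Kyanite, Apatite, Dolomite, Halite.
Remaining candidates: Apatite, Dolomite, Epidote, Halite, Kyanite.
That is 5 minerals.

5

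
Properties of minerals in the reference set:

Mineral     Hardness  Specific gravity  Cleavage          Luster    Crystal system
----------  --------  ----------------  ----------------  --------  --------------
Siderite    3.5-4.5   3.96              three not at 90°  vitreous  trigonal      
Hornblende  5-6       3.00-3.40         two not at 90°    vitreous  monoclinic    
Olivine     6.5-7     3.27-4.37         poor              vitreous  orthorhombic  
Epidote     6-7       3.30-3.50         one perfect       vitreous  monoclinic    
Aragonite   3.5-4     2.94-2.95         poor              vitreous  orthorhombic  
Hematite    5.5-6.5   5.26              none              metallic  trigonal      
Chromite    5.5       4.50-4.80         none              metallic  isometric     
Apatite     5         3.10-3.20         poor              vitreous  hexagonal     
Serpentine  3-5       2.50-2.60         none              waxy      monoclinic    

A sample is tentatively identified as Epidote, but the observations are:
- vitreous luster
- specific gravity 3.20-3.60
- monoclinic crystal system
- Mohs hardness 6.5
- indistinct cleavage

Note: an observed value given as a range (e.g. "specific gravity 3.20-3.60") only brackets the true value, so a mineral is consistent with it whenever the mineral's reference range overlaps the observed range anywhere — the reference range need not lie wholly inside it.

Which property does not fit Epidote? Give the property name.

cleavage

Vitreous luster: Epidote has vitreous luster — consistent.
Specific gravity 3.20-3.60: Epidote has SG 3.30-3.50 — consistent.
Monoclinic crystal system: Epidote has monoclinic system — consistent.
Mohs hardness 6.5: Epidote has hardness 6-7 — consistent.
Indistinct cleavage: Epidote has cleavage one perfect — does not match.
Everything matches except the cleavage.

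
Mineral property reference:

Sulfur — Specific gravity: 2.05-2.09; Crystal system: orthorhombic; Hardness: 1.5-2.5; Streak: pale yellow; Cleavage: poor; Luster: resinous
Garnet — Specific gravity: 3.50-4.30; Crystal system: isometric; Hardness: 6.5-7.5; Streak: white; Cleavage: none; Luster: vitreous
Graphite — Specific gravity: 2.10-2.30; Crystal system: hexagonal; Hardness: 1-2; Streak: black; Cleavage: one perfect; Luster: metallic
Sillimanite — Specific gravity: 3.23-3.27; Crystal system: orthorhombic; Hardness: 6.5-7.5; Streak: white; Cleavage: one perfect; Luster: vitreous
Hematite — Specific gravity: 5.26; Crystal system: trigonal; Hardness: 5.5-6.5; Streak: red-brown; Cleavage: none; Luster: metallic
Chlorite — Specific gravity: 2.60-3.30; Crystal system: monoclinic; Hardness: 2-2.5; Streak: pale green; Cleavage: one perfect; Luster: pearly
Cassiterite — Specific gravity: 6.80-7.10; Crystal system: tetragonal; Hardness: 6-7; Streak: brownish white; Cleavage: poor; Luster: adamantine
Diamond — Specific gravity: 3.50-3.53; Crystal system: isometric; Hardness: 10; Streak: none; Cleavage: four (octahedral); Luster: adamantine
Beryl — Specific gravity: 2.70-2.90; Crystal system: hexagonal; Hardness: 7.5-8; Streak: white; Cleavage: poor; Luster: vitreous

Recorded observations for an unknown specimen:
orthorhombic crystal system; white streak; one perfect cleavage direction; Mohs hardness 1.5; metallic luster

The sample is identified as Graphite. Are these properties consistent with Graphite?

No

Orthorhombic crystal system — Graphite has hexagonal system; a mismatch.
White streak — Graphite has black streak; a mismatch.
One perfect cleavage direction — matches Graphite (cleavage one perfect).
Mohs hardness 1.5 — matches Graphite (hardness 1-2).
Metallic luster — matches Graphite (metallic luster).
2 of the observed properties are inconsistent with Graphite.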